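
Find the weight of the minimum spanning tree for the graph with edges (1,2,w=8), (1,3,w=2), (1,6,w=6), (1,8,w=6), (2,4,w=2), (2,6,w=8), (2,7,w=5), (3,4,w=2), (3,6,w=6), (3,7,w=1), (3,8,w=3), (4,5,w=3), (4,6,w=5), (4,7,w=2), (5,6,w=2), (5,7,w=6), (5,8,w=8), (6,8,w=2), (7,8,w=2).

Apply Kruskal's algorithm (sort edges by weight, add if no cycle):

Sorted edges by weight:
  (3,7) w=1
  (1,3) w=2
  (2,4) w=2
  (3,4) w=2
  (4,7) w=2
  (5,6) w=2
  (6,8) w=2
  (7,8) w=2
  (3,8) w=3
  (4,5) w=3
  (2,7) w=5
  (4,6) w=5
  (1,6) w=6
  (1,8) w=6
  (3,6) w=6
  (5,7) w=6
  (1,2) w=8
  (2,6) w=8
  (5,8) w=8

Add edge (3,7) w=1 -- no cycle. Running total: 1
Add edge (1,3) w=2 -- no cycle. Running total: 3
Add edge (2,4) w=2 -- no cycle. Running total: 5
Add edge (3,4) w=2 -- no cycle. Running total: 7
Skip edge (4,7) w=2 -- would create cycle
Add edge (5,6) w=2 -- no cycle. Running total: 9
Add edge (6,8) w=2 -- no cycle. Running total: 11
Add edge (7,8) w=2 -- no cycle. Running total: 13

MST edges: (3,7,w=1), (1,3,w=2), (2,4,w=2), (3,4,w=2), (5,6,w=2), (6,8,w=2), (7,8,w=2)
Total MST weight: 1 + 2 + 2 + 2 + 2 + 2 + 2 = 13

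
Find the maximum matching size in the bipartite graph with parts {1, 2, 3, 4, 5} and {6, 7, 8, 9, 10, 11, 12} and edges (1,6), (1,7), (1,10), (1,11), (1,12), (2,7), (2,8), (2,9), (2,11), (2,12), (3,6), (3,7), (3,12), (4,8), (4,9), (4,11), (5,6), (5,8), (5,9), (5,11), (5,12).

Step 1: List the neighbors of each left vertex:
  1: 6, 7, 10, 11, 12
  2: 7, 8, 9, 11, 12
  3: 6, 7, 12
  4: 8, 9, 11
  5: 6, 8, 9, 11, 12

Step 2: Greedily match left vertices, then look for augmenting paths:
  Match 1 -- 6
  Match 2 -- 7
  Match 3 -- 12
  Match 4 -- 8
  Match 5 -- 9
  No augmenting path remains.

Step 3: Verify this is maximum:
  Matching size 5 = min(|L|, |R|) = min(5, 7), which is an upper bound, so this matching is maximum.

Maximum matching: {(1,6), (2,7), (3,12), (4,8), (5,9)}
Size: 5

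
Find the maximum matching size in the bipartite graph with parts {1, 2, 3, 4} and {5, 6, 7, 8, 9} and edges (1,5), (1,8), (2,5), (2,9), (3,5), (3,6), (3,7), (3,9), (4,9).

Step 1: List the neighbors of each left vertex:
  1: 5, 8
  2: 5, 9
  3: 5, 6, 7, 9
  4: 9

Step 2: Greedily match left vertices, then look for augmenting paths:
  Match 1 -- 8
  Match 2 -- 5
  Match 3 -- 6
  Match 4 -- 9
  No augmenting path remains.

Step 3: Verify this is maximum:
  Matching size 4 = min(|L|, |R|) = min(4, 5), which is an upper bound, so this matching is maximum.

Maximum matching: {(1,8), (2,5), (3,6), (4,9)}
Size: 4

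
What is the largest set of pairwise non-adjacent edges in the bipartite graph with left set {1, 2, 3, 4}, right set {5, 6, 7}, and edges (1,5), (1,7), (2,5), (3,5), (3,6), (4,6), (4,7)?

Step 1: List the neighbors of each left vertex:
  1: 5, 7
  2: 5
  3: 5, 6
  4: 6, 7

Step 2: Greedily match left vertices, then look for augmenting paths:
  Match 1 -- 5
  Match 3 -- 6
  Match 4 -- 7
  No augmenting path remains.

Step 3: Verify this is maximum:
  Matching size 3 = min(|L|, |R|) = min(4, 3), which is an upper bound, so this matching is maximum.

Maximum matching: {(1,5), (3,6), (4,7)}
Size: 3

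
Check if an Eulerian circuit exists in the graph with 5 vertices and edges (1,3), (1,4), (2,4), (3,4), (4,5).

Step 1: Find the degree of each vertex:
  deg(1) = 2
  deg(2) = 1
  deg(3) = 2
  deg(4) = 4
  deg(5) = 1

Step 2: Count vertices with odd degree:
  Odd-degree vertices: 2, 5 (2 total)

Step 3: Apply Euler's theorem:
  - Eulerian circuit exists iff graph is connected and all vertices have even degree
  - Eulerian path exists iff graph is connected and has 0 or 2 odd-degree vertices

Graph is connected with exactly 2 odd-degree vertices (2, 5).
Eulerian path exists (starting and ending at the odd-degree vertices), but no Eulerian circuit.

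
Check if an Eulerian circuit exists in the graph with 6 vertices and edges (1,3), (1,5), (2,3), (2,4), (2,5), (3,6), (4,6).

Step 1: Find the degree of each vertex:
  deg(1) = 2
  deg(2) = 3
  deg(3) = 3
  deg(4) = 2
  deg(5) = 2
  deg(6) = 2

Step 2: Count vertices with odd degree:
  Odd-degree vertices: 2, 3 (2 total)

Step 3: Apply Euler's theorem:
  - Eulerian circuit exists iff graph is connected and all vertices have even degree
  - Eulerian path exists iff graph is connected and has 0 or 2 odd-degree vertices

Graph is connected with exactly 2 odd-degree vertices (2, 3).
Eulerian path exists (starting and ending at the odd-degree vertices), but no Eulerian circuit.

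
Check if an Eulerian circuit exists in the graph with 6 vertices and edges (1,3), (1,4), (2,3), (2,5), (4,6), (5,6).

Step 1: Find the degree of each vertex:
  deg(1) = 2
  deg(2) = 2
  deg(3) = 2
  deg(4) = 2
  deg(5) = 2
  deg(6) = 2

Step 2: Count vertices with odd degree:
  All vertices have even degree (0 odd-degree vertices)

Step 3: Apply Euler's theorem:
  - Eulerian circuit exists iff graph is connected and all vertices have even degree
  - Eulerian path exists iff graph is connected and has 0 or 2 odd-degree vertices

Graph is connected with 0 odd-degree vertices.
Both Eulerian circuit and Eulerian path exist.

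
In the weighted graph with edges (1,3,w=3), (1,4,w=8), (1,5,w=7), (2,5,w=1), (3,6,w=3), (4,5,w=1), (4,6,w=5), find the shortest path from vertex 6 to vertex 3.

Step 1: Build adjacency list with weights:
  1: 3(w=3), 4(w=8), 5(w=7)
  2: 5(w=1)
  3: 1(w=3), 6(w=3)
  4: 1(w=8), 5(w=1), 6(w=5)
  5: 1(w=7), 2(w=1), 4(w=1)
  6: 3(w=3), 4(w=5)

Step 2: Apply Dijkstra's algorithm from vertex 6:
  Visit vertex 6 (distance=0)
    Update dist[3] = 3
    Update dist[4] = 5
  Visit vertex 3 (distance=3)
    Update dist[1] = 6

Step 3: Shortest path: 6 -> 3
Total weight: 3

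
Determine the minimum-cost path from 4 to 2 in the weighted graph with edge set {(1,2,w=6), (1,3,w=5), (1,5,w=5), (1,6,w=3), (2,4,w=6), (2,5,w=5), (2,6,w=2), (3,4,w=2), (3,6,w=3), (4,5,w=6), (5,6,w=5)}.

Step 1: Build adjacency list with weights:
  1: 2(w=6), 3(w=5), 5(w=5), 6(w=3)
  2: 1(w=6), 4(w=6), 5(w=5), 6(w=2)
  3: 1(w=5), 4(w=2), 6(w=3)
  4: 2(w=6), 3(w=2), 5(w=6)
  5: 1(w=5), 2(w=5), 4(w=6), 6(w=5)
  6: 1(w=3), 2(w=2), 3(w=3), 5(w=5)

Step 2: Apply Dijkstra's algorithm from vertex 4:
  Visit vertex 4 (distance=0)
    Update dist[2] = 6
    Update dist[3] = 2
    Update dist[5] = 6
  Visit vertex 3 (distance=2)
    Update dist[1] = 7
    Update dist[6] = 5
  Visit vertex 6 (distance=5)
  Visit vertex 2 (distance=6)

Step 3: Shortest path: 4 -> 2
Total weight: 6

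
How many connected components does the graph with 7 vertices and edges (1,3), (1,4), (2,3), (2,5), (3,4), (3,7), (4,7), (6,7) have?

Step 1: Build adjacency list from edges:
  1: 3, 4
  2: 3, 5
  3: 1, 2, 4, 7
  4: 1, 3, 7
  5: 2
  6: 7
  7: 3, 4, 6

Step 2: Run BFS/DFS from vertex 1:
  Visited: {1, 3, 4, 2, 7, 5, 6}
  Reached 7 of 7 vertices

Step 3: All 7 vertices reached from vertex 1, so the graph is connected.
Number of connected components: 1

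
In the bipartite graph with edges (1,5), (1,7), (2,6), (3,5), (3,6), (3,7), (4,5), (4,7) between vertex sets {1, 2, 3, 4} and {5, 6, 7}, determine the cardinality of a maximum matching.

Step 1: List the neighbors of each left vertex:
  1: 5, 7
  2: 6
  3: 5, 6, 7
  4: 5, 7

Step 2: Greedily match left vertices, then look for augmenting paths:
  Match 1 -- 5
  Match 2 -- 6
  Match 3 -- 7
  No augmenting path remains.

Step 3: Verify this is maximum:
  Matching size 3 = min(|L|, |R|) = min(4, 3), which is an upper bound, so this matching is maximum.

Maximum matching: {(1,5), (2,6), (3,7)}
Size: 3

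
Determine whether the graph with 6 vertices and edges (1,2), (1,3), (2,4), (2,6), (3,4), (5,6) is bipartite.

Step 1: Attempt 2-coloring using BFS:
  Start at vertex 1, assign color 0
  Color vertex 2 with color 1 (neighbor of 1)
  Color vertex 3 with color 1 (neighbor of 1)
  Color vertex 4 with color 0 (neighbor of 2)
  Color vertex 6 with color 0 (neighbor of 2)
  Color vertex 5 with color 1 (neighbor of 6)

Step 2: 2-coloring succeeded. No conflicts found.
  Set A (color 0): {1, 4, 6}
  Set B (color 1): {2, 3, 5}

The graph is bipartite with partition {1, 4, 6}, {2, 3, 5}.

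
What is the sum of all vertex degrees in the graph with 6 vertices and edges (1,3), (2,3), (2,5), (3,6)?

Step 1: Count edges incident to each vertex:
  deg(1) = 1 (neighbors: 3)
  deg(2) = 2 (neighbors: 3, 5)
  deg(3) = 3 (neighbors: 1, 2, 6)
  deg(4) = 0 (neighbors: none)
  deg(5) = 1 (neighbors: 2)
  deg(6) = 1 (neighbors: 3)

Step 2: Sum all degrees:
  1 + 2 + 3 + 0 + 1 + 1 = 8

Verification: sum of degrees = 2 * |E| = 2 * 4 = 8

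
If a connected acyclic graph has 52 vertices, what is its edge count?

A tree on n vertices always has exactly n - 1 edges.
For n = 52: edges = 52 - 1 = 51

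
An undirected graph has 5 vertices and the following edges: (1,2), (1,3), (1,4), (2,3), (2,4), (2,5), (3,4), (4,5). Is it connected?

Step 1: Build adjacency list from edges:
  1: 2, 3, 4
  2: 1, 3, 4, 5
  3: 1, 2, 4
  4: 1, 2, 3, 5
  5: 2, 4

Step 2: Run BFS/DFS from vertex 1:
  Visited: {1, 2, 3, 4, 5}
  Reached 5 of 5 vertices

Step 3: All 5 vertices reached from vertex 1, so the graph is connected.
Answer: Yes, the graph is connected.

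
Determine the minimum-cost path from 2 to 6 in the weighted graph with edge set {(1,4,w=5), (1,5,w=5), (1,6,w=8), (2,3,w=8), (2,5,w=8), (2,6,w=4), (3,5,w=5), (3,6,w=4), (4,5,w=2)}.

Step 1: Build adjacency list with weights:
  1: 4(w=5), 5(w=5), 6(w=8)
  2: 3(w=8), 5(w=8), 6(w=4)
  3: 2(w=8), 5(w=5), 6(w=4)
  4: 1(w=5), 5(w=2)
  5: 1(w=5), 2(w=8), 3(w=5), 4(w=2)
  6: 1(w=8), 2(w=4), 3(w=4)

Step 2: Apply Dijkstra's algorithm from vertex 2:
  Visit vertex 2 (distance=0)
    Update dist[3] = 8
    Update dist[5] = 8
    Update dist[6] = 4
  Visit vertex 6 (distance=4)
    Update dist[1] = 12

Step 3: Shortest path: 2 -> 6
Total weight: 4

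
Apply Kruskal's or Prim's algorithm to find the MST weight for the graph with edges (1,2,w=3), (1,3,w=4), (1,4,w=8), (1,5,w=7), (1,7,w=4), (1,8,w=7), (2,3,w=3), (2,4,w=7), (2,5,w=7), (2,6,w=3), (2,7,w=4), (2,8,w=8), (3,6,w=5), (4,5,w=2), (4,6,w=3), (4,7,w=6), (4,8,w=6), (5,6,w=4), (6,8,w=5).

Apply Kruskal's algorithm (sort edges by weight, add if no cycle):

Sorted edges by weight:
  (4,5) w=2
  (1,2) w=3
  (2,3) w=3
  (2,6) w=3
  (4,6) w=3
  (1,3) w=4
  (1,7) w=4
  (2,7) w=4
  (5,6) w=4
  (3,6) w=5
  (6,8) w=5
  (4,8) w=6
  (4,7) w=6
  (1,5) w=7
  (1,8) w=7
  (2,5) w=7
  (2,4) w=7
  (1,4) w=8
  (2,8) w=8

Add edge (4,5) w=2 -- no cycle. Running total: 2
Add edge (1,2) w=3 -- no cycle. Running total: 5
Add edge (2,3) w=3 -- no cycle. Running total: 8
Add edge (2,6) w=3 -- no cycle. Running total: 11
Add edge (4,6) w=3 -- no cycle. Running total: 14
Skip edge (1,3) w=4 -- would create cycle
Add edge (1,7) w=4 -- no cycle. Running total: 18
Skip edge (2,7) w=4 -- would create cycle
Skip edge (5,6) w=4 -- would create cycle
Skip edge (3,6) w=5 -- would create cycle
Add edge (6,8) w=5 -- no cycle. Running total: 23

MST edges: (4,5,w=2), (1,2,w=3), (2,3,w=3), (2,6,w=3), (4,6,w=3), (1,7,w=4), (6,8,w=5)
Total MST weight: 2 + 3 + 3 + 3 + 3 + 4 + 5 = 23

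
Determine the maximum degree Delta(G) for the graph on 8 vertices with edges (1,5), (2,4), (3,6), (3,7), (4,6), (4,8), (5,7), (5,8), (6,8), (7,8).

Step 1: Count edges incident to each vertex:
  deg(1) = 1 (neighbors: 5)
  deg(2) = 1 (neighbors: 4)
  deg(3) = 2 (neighbors: 6, 7)
  deg(4) = 3 (neighbors: 2, 6, 8)
  deg(5) = 3 (neighbors: 1, 7, 8)
  deg(6) = 3 (neighbors: 3, 4, 8)
  deg(7) = 3 (neighbors: 3, 5, 8)
  deg(8) = 4 (neighbors: 4, 5, 6, 7)

Step 2: Find maximum:
  max(1, 1, 2, 3, 3, 3, 3, 4) = 4 (vertex 8)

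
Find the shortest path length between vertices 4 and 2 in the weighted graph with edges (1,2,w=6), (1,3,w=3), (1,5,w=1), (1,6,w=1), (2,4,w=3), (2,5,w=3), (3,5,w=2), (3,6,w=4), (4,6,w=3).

Step 1: Build adjacency list with weights:
  1: 2(w=6), 3(w=3), 5(w=1), 6(w=1)
  2: 1(w=6), 4(w=3), 5(w=3)
  3: 1(w=3), 5(w=2), 6(w=4)
  4: 2(w=3), 6(w=3)
  5: 1(w=1), 2(w=3), 3(w=2)
  6: 1(w=1), 3(w=4), 4(w=3)

Step 2: Apply Dijkstra's algorithm from vertex 4:
  Visit vertex 4 (distance=0)
    Update dist[2] = 3
    Update dist[6] = 3
  Visit vertex 2 (distance=3)
    Update dist[1] = 9
    Update dist[5] = 6

Step 3: Shortest path: 4 -> 2
Total weight: 3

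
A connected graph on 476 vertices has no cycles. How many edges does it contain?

A tree on n vertices always has exactly n - 1 edges.
For n = 476: edges = 476 - 1 = 475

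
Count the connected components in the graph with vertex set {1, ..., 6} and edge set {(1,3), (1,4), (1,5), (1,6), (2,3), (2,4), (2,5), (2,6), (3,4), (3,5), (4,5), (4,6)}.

Step 1: Build adjacency list from edges:
  1: 3, 4, 5, 6
  2: 3, 4, 5, 6
  3: 1, 2, 4, 5
  4: 1, 2, 3, 5, 6
  5: 1, 2, 3, 4
  6: 1, 2, 4

Step 2: Run BFS/DFS from vertex 1:
  Visited: {1, 3, 4, 5, 6, 2}
  Reached 6 of 6 vertices

Step 3: All 6 vertices reached from vertex 1, so the graph is connected.
Number of connected components: 1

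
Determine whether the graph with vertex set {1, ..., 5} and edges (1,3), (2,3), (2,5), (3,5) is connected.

Step 1: Build adjacency list from edges:
  1: 3
  2: 3, 5
  3: 1, 2, 5
  4: (none)
  5: 2, 3

Step 2: Run BFS/DFS from vertex 1:
  Visited: {1, 3, 2, 5}
  Reached 4 of 5 vertices

Step 3: Only 4 of 5 vertices reached. Graph is disconnected.
Connected components: {1, 2, 3, 5}, {4}
Answer: No, the graph is not connected (2 components).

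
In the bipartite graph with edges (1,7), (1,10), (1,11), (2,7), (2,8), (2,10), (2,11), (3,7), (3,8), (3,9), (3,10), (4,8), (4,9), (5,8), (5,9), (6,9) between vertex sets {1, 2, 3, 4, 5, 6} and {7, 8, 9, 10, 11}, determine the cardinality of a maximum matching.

Step 1: List the neighbors of each left vertex:
  1: 7, 10, 11
  2: 7, 8, 10, 11
  3: 7, 8, 9, 10
  4: 8, 9
  5: 8, 9
  6: 9

Step 2: Greedily match left vertices, then look for augmenting paths:
  Match 1 -- 11
  Match 2 -- 10
  Match 3 -- 7
  Match 4 -- 8
  Match 5 -- 9
  No augmenting path remains.

Step 3: Verify this is maximum:
  Matching size 5 = min(|L|, |R|) = min(6, 5), which is an upper bound, so this matching is maximum.

Maximum matching: {(1,11), (2,10), (3,7), (4,8), (5,9)}
Size: 5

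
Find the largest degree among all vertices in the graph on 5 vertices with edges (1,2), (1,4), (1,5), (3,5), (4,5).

Step 1: Count edges incident to each vertex:
  deg(1) = 3 (neighbors: 2, 4, 5)
  deg(2) = 1 (neighbors: 1)
  deg(3) = 1 (neighbors: 5)
  deg(4) = 2 (neighbors: 1, 5)
  deg(5) = 3 (neighbors: 1, 3, 4)

Step 2: Find maximum:
  max(3, 1, 1, 2, 3) = 3 (vertex 1)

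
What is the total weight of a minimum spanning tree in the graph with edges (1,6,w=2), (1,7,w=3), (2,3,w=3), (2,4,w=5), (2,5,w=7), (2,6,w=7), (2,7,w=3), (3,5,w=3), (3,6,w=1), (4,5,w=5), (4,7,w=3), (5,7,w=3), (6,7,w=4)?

Apply Kruskal's algorithm (sort edges by weight, add if no cycle):

Sorted edges by weight:
  (3,6) w=1
  (1,6) w=2
  (1,7) w=3
  (2,7) w=3
  (2,3) w=3
  (3,5) w=3
  (4,7) w=3
  (5,7) w=3
  (6,7) w=4
  (2,4) w=5
  (4,5) w=5
  (2,5) w=7
  (2,6) w=7

Add edge (3,6) w=1 -- no cycle. Running total: 1
Add edge (1,6) w=2 -- no cycle. Running total: 3
Add edge (1,7) w=3 -- no cycle. Running total: 6
Add edge (2,7) w=3 -- no cycle. Running total: 9
Skip edge (2,3) w=3 -- would create cycle
Add edge (3,5) w=3 -- no cycle. Running total: 12
Add edge (4,7) w=3 -- no cycle. Running total: 15

MST edges: (3,6,w=1), (1,6,w=2), (1,7,w=3), (2,7,w=3), (3,5,w=3), (4,7,w=3)
Total MST weight: 1 + 2 + 3 + 3 + 3 + 3 = 15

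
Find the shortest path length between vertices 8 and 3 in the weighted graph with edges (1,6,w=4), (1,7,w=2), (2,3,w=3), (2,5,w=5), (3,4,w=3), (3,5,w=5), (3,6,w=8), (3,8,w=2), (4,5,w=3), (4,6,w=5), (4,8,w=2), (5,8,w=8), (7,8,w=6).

Step 1: Build adjacency list with weights:
  1: 6(w=4), 7(w=2)
  2: 3(w=3), 5(w=5)
  3: 2(w=3), 4(w=3), 5(w=5), 6(w=8), 8(w=2)
  4: 3(w=3), 5(w=3), 6(w=5), 8(w=2)
  5: 2(w=5), 3(w=5), 4(w=3), 8(w=8)
  6: 1(w=4), 3(w=8), 4(w=5)
  7: 1(w=2), 8(w=6)
  8: 3(w=2), 4(w=2), 5(w=8), 7(w=6)

Step 2: Apply Dijkstra's algorithm from vertex 8:
  Visit vertex 8 (distance=0)
    Update dist[3] = 2
    Update dist[4] = 2
    Update dist[5] = 8
    Update dist[7] = 6
  Visit vertex 3 (distance=2)
    Update dist[2] = 5
    Update dist[5] = 7
    Update dist[6] = 10

Step 3: Shortest path: 8 -> 3
Total weight: 2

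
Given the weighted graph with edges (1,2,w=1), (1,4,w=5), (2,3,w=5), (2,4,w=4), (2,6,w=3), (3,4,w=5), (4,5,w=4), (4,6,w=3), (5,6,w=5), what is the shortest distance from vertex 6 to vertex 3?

Step 1: Build adjacency list with weights:
  1: 2(w=1), 4(w=5)
  2: 1(w=1), 3(w=5), 4(w=4), 6(w=3)
  3: 2(w=5), 4(w=5)
  4: 1(w=5), 2(w=4), 3(w=5), 5(w=4), 6(w=3)
  5: 4(w=4), 6(w=5)
  6: 2(w=3), 4(w=3), 5(w=5)

Step 2: Apply Dijkstra's algorithm from vertex 6:
  Visit vertex 6 (distance=0)
    Update dist[2] = 3
    Update dist[4] = 3
    Update dist[5] = 5
  Visit vertex 2 (distance=3)
    Update dist[1] = 4
    Update dist[3] = 8
  Visit vertex 4 (distance=3)
  Visit vertex 1 (distance=4)
  Visit vertex 5 (distance=5)
  Visit vertex 3 (distance=8)

Step 3: Shortest path: 6 -> 2 -> 3
Total weight: 3 + 5 = 8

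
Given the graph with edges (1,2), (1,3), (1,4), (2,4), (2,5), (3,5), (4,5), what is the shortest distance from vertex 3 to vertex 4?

Step 1: Build adjacency list:
  1: 2, 3, 4
  2: 1, 4, 5
  3: 1, 5
  4: 1, 2, 5
  5: 2, 3, 4

Step 2: BFS from vertex 3 to find shortest path to 4:
  vertex 1 reached at distance 1
  vertex 5 reached at distance 1
  vertex 2 reached at distance 2
  vertex 4 reached at distance 2

Step 3: Shortest path: 3 -> 5 -> 4
Path length: 2 edges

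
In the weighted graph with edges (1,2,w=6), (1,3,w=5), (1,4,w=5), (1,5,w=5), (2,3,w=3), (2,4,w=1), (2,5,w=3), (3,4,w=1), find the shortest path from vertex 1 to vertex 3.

Step 1: Build adjacency list with weights:
  1: 2(w=6), 3(w=5), 4(w=5), 5(w=5)
  2: 1(w=6), 3(w=3), 4(w=1), 5(w=3)
  3: 1(w=5), 2(w=3), 4(w=1)
  4: 1(w=5), 2(w=1), 3(w=1)
  5: 1(w=5), 2(w=3)

Step 2: Apply Dijkstra's algorithm from vertex 1:
  Visit vertex 1 (distance=0)
    Update dist[2] = 6
    Update dist[3] = 5
    Update dist[4] = 5
    Update dist[5] = 5
  Visit vertex 3 (distance=5)

Step 3: Shortest path: 1 -> 3
Total weight: 5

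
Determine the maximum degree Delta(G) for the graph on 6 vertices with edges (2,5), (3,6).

Step 1: Count edges incident to each vertex:
  deg(1) = 0 (neighbors: none)
  deg(2) = 1 (neighbors: 5)
  deg(3) = 1 (neighbors: 6)
  deg(4) = 0 (neighbors: none)
  deg(5) = 1 (neighbors: 2)
  deg(6) = 1 (neighbors: 3)

Step 2: Find maximum:
  max(0, 1, 1, 0, 1, 1) = 1 (vertex 2)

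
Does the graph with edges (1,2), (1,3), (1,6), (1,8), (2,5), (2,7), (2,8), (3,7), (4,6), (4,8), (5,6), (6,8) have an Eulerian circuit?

Step 1: Find the degree of each vertex:
  deg(1) = 4
  deg(2) = 4
  deg(3) = 2
  deg(4) = 2
  deg(5) = 2
  deg(6) = 4
  deg(7) = 2
  deg(8) = 4

Step 2: Count vertices with odd degree:
  All vertices have even degree (0 odd-degree vertices)

Step 3: Apply Euler's theorem:
  - Eulerian circuit exists iff graph is connected and all vertices have even degree
  - Eulerian path exists iff graph is connected and has 0 or 2 odd-degree vertices

Graph is connected with 0 odd-degree vertices.
Both Eulerian circuit and Eulerian path exist.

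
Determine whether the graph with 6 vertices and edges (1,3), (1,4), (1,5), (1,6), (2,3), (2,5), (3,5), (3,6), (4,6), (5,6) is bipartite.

Step 1: Attempt 2-coloring using BFS:
  Start at vertex 1, assign color 0
  Color vertex 3 with color 1 (neighbor of 1)
  Color vertex 4 with color 1 (neighbor of 1)
  Color vertex 5 with color 1 (neighbor of 1)
  Color vertex 6 with color 1 (neighbor of 1)
  Color vertex 2 with color 0 (neighbor of 3)

Step 2: Conflict found! Vertices 3 and 5 are adjacent but have the same color.
This means the graph contains an odd cycle.

The graph is NOT bipartite.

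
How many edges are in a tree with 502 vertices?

A tree on n vertices always has exactly n - 1 edges.
For n = 502: edges = 502 - 1 = 501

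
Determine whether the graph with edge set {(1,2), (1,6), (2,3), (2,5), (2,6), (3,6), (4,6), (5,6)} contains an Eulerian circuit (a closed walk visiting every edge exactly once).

Step 1: Find the degree of each vertex:
  deg(1) = 2
  deg(2) = 4
  deg(3) = 2
  deg(4) = 1
  deg(5) = 2
  deg(6) = 5

Step 2: Count vertices with odd degree:
  Odd-degree vertices: 4, 6 (2 total)

Step 3: Apply Euler's theorem:
  - Eulerian circuit exists iff graph is connected and all vertices have even degree
  - Eulerian path exists iff graph is connected and has 0 or 2 odd-degree vertices

Graph is connected with exactly 2 odd-degree vertices (4, 6).
Eulerian path exists (starting and ending at the odd-degree vertices), but no Eulerian circuit.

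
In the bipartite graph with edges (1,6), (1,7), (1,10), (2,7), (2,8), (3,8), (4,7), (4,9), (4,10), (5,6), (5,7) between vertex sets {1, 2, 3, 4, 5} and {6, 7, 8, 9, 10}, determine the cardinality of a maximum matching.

Step 1: List the neighbors of each left vertex:
  1: 6, 7, 10
  2: 7, 8
  3: 8
  4: 7, 9, 10
  5: 6, 7

Step 2: Greedily match left vertices, then look for augmenting paths:
  Match 1 -- 10
  Match 2 -- 7
  Match 3 -- 8
  Match 4 -- 9
  Match 5 -- 6
  No augmenting path remains.

Step 3: Verify this is maximum:
  Matching size 5 = min(|L|, |R|) = min(5, 5), which is an upper bound, so this matching is maximum.

Maximum matching: {(1,10), (2,7), (3,8), (4,9), (5,6)}
Size: 5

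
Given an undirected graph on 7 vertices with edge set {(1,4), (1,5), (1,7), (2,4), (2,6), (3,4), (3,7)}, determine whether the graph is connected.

Step 1: Build adjacency list from edges:
  1: 4, 5, 7
  2: 4, 6
  3: 4, 7
  4: 1, 2, 3
  5: 1
  6: 2
  7: 1, 3

Step 2: Run BFS/DFS from vertex 1:
  Visited: {1, 4, 5, 7, 2, 3, 6}
  Reached 7 of 7 vertices

Step 3: All 7 vertices reached from vertex 1, so the graph is connected.
Answer: Yes, the graph is connected.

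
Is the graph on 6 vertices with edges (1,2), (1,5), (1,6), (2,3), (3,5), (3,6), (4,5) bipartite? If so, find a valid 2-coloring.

Step 1: Attempt 2-coloring using BFS:
  Start at vertex 1, assign color 0
  Color vertex 2 with color 1 (neighbor of 1)
  Color vertex 5 with color 1 (neighbor of 1)
  Color vertex 6 with color 1 (neighbor of 1)
  Color vertex 3 with color 0 (neighbor of 2)
  Color vertex 4 with color 0 (neighbor of 5)

Step 2: 2-coloring succeeded. No conflicts found.
  Set A (color 0): {1, 3, 4}
  Set B (color 1): {2, 5, 6}

The graph is bipartite with partition {1, 3, 4}, {2, 5, 6}.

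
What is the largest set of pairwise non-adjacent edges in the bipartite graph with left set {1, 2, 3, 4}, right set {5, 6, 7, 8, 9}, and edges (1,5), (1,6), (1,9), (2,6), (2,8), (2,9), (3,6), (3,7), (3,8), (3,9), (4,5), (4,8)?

Step 1: List the neighbors of each left vertex:
  1: 5, 6, 9
  2: 6, 8, 9
  3: 6, 7, 8, 9
  4: 5, 8

Step 2: Greedily match left vertices, then look for augmenting paths:
  Match 1 -- 5
  Match 2 -- 6
  Match 3 -- 7
  Match 4 -- 8
  No augmenting path remains.

Step 3: Verify this is maximum:
  Matching size 4 = min(|L|, |R|) = min(4, 5), which is an upper bound, so this matching is maximum.

Maximum matching: {(1,5), (2,6), (3,7), (4,8)}
Size: 4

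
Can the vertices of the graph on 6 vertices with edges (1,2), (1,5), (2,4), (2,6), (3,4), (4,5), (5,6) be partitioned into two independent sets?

Step 1: Attempt 2-coloring using BFS:
  Start at vertex 1, assign color 0
  Color vertex 2 with color 1 (neighbor of 1)
  Color vertex 5 with color 1 (neighbor of 1)
  Color vertex 4 with color 0 (neighbor of 2)
  Color vertex 6 with color 0 (neighbor of 2)
  Color vertex 3 with color 1 (neighbor of 4)

Step 2: 2-coloring succeeded. No conflicts found.
  Set A (color 0): {1, 4, 6}
  Set B (color 1): {2, 3, 5}

The graph is bipartite with partition {1, 4, 6}, {2, 3, 5}.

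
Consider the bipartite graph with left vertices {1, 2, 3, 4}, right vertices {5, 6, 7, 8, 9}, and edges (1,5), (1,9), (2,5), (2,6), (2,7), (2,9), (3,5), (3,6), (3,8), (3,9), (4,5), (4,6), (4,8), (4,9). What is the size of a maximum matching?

Step 1: List the neighbors of each left vertex:
  1: 5, 9
  2: 5, 6, 7, 9
  3: 5, 6, 8, 9
  4: 5, 6, 8, 9

Step 2: Greedily match left vertices, then look for augmenting paths:
  Match 1 -- 5
  Match 2 -- 6
  Match 3 -- 8
  Match 4 -- 9
  No augmenting path remains.

Step 3: Verify this is maximum:
  Matching size 4 = min(|L|, |R|) = min(4, 5), which is an upper bound, so this matching is maximum.

Maximum matching: {(1,5), (2,6), (3,8), (4,9)}
Size: 4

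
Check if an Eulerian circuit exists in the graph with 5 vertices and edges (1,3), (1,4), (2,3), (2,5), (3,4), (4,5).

Step 1: Find the degree of each vertex:
  deg(1) = 2
  deg(2) = 2
  deg(3) = 3
  deg(4) = 3
  deg(5) = 2

Step 2: Count vertices with odd degree:
  Odd-degree vertices: 3, 4 (2 total)

Step 3: Apply Euler's theorem:
  - Eulerian circuit exists iff graph is connected and all vertices have even degree
  - Eulerian path exists iff graph is connected and has 0 or 2 odd-degree vertices

Graph is connected with exactly 2 odd-degree vertices (3, 4).
Eulerian path exists (starting and ending at the odd-degree vertices), but no Eulerian circuit.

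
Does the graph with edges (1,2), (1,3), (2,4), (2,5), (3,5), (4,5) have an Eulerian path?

Step 1: Find the degree of each vertex:
  deg(1) = 2
  deg(2) = 3
  deg(3) = 2
  deg(4) = 2
  deg(5) = 3

Step 2: Count vertices with odd degree:
  Odd-degree vertices: 2, 5 (2 total)

Step 3: Apply Euler's theorem:
  - Eulerian circuit exists iff graph is connected and all vertices have even degree
  - Eulerian path exists iff graph is connected and has 0 or 2 odd-degree vertices

Graph is connected with exactly 2 odd-degree vertices (2, 5).
Eulerian path exists (starting and ending at the odd-degree vertices), but no Eulerian circuit.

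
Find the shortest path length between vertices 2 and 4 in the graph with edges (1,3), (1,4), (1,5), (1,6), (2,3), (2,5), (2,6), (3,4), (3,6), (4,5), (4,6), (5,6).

Step 1: Build adjacency list:
  1: 3, 4, 5, 6
  2: 3, 5, 6
  3: 1, 2, 4, 6
  4: 1, 3, 5, 6
  5: 1, 2, 4, 6
  6: 1, 2, 3, 4, 5

Step 2: BFS from vertex 2 to find shortest path to 4:
  vertex 3 reached at distance 1
  vertex 5 reached at distance 1
  vertex 6 reached at distance 1
  vertex 1 reached at distance 2
  vertex 4 reached at distance 2

Step 3: Shortest path: 2 -> 3 -> 4
Path length: 2 edges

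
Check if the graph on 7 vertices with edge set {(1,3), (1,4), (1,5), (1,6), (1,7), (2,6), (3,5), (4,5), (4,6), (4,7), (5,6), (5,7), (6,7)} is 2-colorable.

Step 1: Attempt 2-coloring using BFS:
  Start at vertex 1, assign color 0
  Color vertex 3 with color 1 (neighbor of 1)
  Color vertex 4 with color 1 (neighbor of 1)
  Color vertex 5 with color 1 (neighbor of 1)
  Color vertex 6 with color 1 (neighbor of 1)
  Color vertex 7 with color 1 (neighbor of 1)

Step 2: Conflict found! Vertices 3 and 5 are adjacent but have the same color.
This means the graph contains an odd cycle.

The graph is NOT bipartite.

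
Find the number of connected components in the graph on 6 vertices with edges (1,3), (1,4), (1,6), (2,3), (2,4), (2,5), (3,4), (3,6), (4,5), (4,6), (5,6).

Step 1: Build adjacency list from edges:
  1: 3, 4, 6
  2: 3, 4, 5
  3: 1, 2, 4, 6
  4: 1, 2, 3, 5, 6
  5: 2, 4, 6
  6: 1, 3, 4, 5

Step 2: Run BFS/DFS from vertex 1:
  Visited: {1, 3, 4, 6, 2, 5}
  Reached 6 of 6 vertices

Step 3: All 6 vertices reached from vertex 1, so the graph is connected.
Number of connected components: 1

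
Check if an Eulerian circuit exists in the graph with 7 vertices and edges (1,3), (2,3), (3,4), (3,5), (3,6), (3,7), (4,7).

Step 1: Find the degree of each vertex:
  deg(1) = 1
  deg(2) = 1
  deg(3) = 6
  deg(4) = 2
  deg(5) = 1
  deg(6) = 1
  deg(7) = 2

Step 2: Count vertices with odd degree:
  Odd-degree vertices: 1, 2, 5, 6 (4 total)

Step 3: Apply Euler's theorem:
  - Eulerian circuit exists iff graph is connected and all vertices have even degree
  - Eulerian path exists iff graph is connected and has 0 or 2 odd-degree vertices

Graph has 4 odd-degree vertices (need 0 or 2).
Neither Eulerian path nor Eulerian circuit exists.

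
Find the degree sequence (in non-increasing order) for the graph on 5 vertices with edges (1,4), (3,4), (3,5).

Step 1: Count edges incident to each vertex:
  deg(1) = 1 (neighbors: 4)
  deg(2) = 0 (neighbors: none)
  deg(3) = 2 (neighbors: 4, 5)
  deg(4) = 2 (neighbors: 1, 3)
  deg(5) = 1 (neighbors: 3)

Step 2: Sort degrees in non-increasing order:
  Degrees: [1, 0, 2, 2, 1] -> sorted: [2, 2, 1, 1, 0]

Degree sequence: [2, 2, 1, 1, 0]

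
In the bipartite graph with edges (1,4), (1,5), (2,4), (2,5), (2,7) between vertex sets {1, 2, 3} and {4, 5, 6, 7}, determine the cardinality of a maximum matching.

Step 1: List the neighbors of each left vertex:
  1: 4, 5
  2: 4, 5, 7
  3: (none)

Step 2: Greedily match left vertices, then look for augmenting paths:
  Match 1 -- 4
  Match 2 -- 5
  No augmenting path remains.

Step 3: Verify this is maximum:
  Matching has size 2. The vertex set {1, 2} covers every edge and has size 2; any matching has at most one edge per cover vertex, so 2 is maximum (König's theorem).

Maximum matching: {(1,4), (2,5)}
Size: 2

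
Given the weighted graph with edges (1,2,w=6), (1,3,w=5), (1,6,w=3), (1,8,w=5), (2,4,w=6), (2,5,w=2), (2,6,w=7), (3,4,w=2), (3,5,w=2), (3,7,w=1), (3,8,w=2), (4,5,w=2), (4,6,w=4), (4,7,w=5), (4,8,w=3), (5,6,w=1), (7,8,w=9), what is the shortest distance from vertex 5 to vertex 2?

Step 1: Build adjacency list with weights:
  1: 2(w=6), 3(w=5), 6(w=3), 8(w=5)
  2: 1(w=6), 4(w=6), 5(w=2), 6(w=7)
  3: 1(w=5), 4(w=2), 5(w=2), 7(w=1), 8(w=2)
  4: 2(w=6), 3(w=2), 5(w=2), 6(w=4), 7(w=5), 8(w=3)
  5: 2(w=2), 3(w=2), 4(w=2), 6(w=1)
  6: 1(w=3), 2(w=7), 4(w=4), 5(w=1)
  7: 3(w=1), 4(w=5), 8(w=9)
  8: 1(w=5), 3(w=2), 4(w=3), 7(w=9)

Step 2: Apply Dijkstra's algorithm from vertex 5:
  Visit vertex 5 (distance=0)
    Update dist[2] = 2
    Update dist[3] = 2
    Update dist[4] = 2
    Update dist[6] = 1
  Visit vertex 6 (distance=1)
    Update dist[1] = 4
  Visit vertex 2 (distance=2)

Step 3: Shortest path: 5 -> 2
Total weight: 2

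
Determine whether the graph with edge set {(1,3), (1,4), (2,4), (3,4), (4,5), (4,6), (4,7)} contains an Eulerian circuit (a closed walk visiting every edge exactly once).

Step 1: Find the degree of each vertex:
  deg(1) = 2
  deg(2) = 1
  deg(3) = 2
  deg(4) = 6
  deg(5) = 1
  deg(6) = 1
  deg(7) = 1

Step 2: Count vertices with odd degree:
  Odd-degree vertices: 2, 5, 6, 7 (4 total)

Step 3: Apply Euler's theorem:
  - Eulerian circuit exists iff graph is connected and all vertices have even degree
  - Eulerian path exists iff graph is connected and has 0 or 2 odd-degree vertices

Graph has 4 odd-degree vertices (need 0 or 2).
Neither Eulerian path nor Eulerian circuit exists.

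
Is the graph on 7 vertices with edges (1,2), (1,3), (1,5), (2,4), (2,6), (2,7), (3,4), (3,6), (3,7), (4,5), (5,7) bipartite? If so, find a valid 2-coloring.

Step 1: Attempt 2-coloring using BFS:
  Start at vertex 1, assign color 0
  Color vertex 2 with color 1 (neighbor of 1)
  Color vertex 3 with color 1 (neighbor of 1)
  Color vertex 5 with color 1 (neighbor of 1)
  Color vertex 4 with color 0 (neighbor of 2)
  Color vertex 6 with color 0 (neighbor of 2)
  Color vertex 7 with color 0 (neighbor of 2)

Step 2: 2-coloring succeeded. No conflicts found.
  Set A (color 0): {1, 4, 6, 7}
  Set B (color 1): {2, 3, 5}

The graph is bipartite with partition {1, 4, 6, 7}, {2, 3, 5}.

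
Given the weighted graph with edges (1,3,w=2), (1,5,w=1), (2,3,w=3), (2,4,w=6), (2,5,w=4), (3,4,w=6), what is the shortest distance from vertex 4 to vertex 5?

Step 1: Build adjacency list with weights:
  1: 3(w=2), 5(w=1)
  2: 3(w=3), 4(w=6), 5(w=4)
  3: 1(w=2), 2(w=3), 4(w=6)
  4: 2(w=6), 3(w=6)
  5: 1(w=1), 2(w=4)

Step 2: Apply Dijkstra's algorithm from vertex 4:
  Visit vertex 4 (distance=0)
    Update dist[2] = 6
    Update dist[3] = 6
  Visit vertex 2 (distance=6)
    Update dist[5] = 10
  Visit vertex 3 (distance=6)
    Update dist[1] = 8
  Visit vertex 1 (distance=8)
    Update dist[5] = 9
  Visit vertex 5 (distance=9)

Step 3: Shortest path: 4 -> 3 -> 1 -> 5
Total weight: 6 + 2 + 1 = 9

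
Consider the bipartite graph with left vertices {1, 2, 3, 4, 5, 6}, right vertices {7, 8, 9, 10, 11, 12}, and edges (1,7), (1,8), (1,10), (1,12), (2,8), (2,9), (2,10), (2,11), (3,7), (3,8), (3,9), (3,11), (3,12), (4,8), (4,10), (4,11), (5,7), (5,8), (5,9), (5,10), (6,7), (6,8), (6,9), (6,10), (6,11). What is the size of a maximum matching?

Step 1: List the neighbors of each left vertex:
  1: 7, 8, 10, 12
  2: 8, 9, 10, 11
  3: 7, 8, 9, 11, 12
  4: 8, 10, 11
  5: 7, 8, 9, 10
  6: 7, 8, 9, 10, 11

Step 2: Greedily match left vertices, then look for augmenting paths:
  Match 1 -- 12
  Match 2 -- 8
  Match 3 -- 9
  Match 4 -- 10
  Match 5 -- 7
  Match 6 -- 11
  No augmenting path remains.

Step 3: Verify this is maximum:
  Matching size 6 = min(|L|, |R|) = min(6, 6), which is an upper bound, so this matching is maximum.

Maximum matching: {(1,12), (2,8), (3,9), (4,10), (5,7), (6,11)}
Size: 6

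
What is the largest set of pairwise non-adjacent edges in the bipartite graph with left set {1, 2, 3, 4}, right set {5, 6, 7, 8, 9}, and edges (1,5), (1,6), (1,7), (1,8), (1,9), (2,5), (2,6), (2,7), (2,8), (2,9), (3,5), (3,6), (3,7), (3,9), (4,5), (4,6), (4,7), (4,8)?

Step 1: List the neighbors of each left vertex:
  1: 5, 6, 7, 8, 9
  2: 5, 6, 7, 8, 9
  3: 5, 6, 7, 9
  4: 5, 6, 7, 8

Step 2: Greedily match left vertices, then look for augmenting paths:
  Match 1 -- 5
  Match 2 -- 6
  Match 3 -- 7
  Match 4 -- 8
  No augmenting path remains.

Step 3: Verify this is maximum:
  Matching size 4 = min(|L|, |R|) = min(4, 5), which is an upper bound, so this matching is maximum.

Maximum matching: {(1,5), (2,6), (3,7), (4,8)}
Size: 4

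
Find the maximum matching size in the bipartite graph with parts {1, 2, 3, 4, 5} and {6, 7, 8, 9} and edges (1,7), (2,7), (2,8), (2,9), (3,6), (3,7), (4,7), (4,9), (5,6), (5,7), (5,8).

Step 1: List the neighbors of each left vertex:
  1: 7
  2: 7, 8, 9
  3: 6, 7
  4: 7, 9
  5: 6, 7, 8

Step 2: Greedily match left vertices, then look for augmenting paths:
  Match 1 -- 7
  Match 2 -- 8
  Match 3 -- 6
  Match 4 -- 9
  No augmenting path remains.

Step 3: Verify this is maximum:
  Matching size 4 = min(|L|, |R|) = min(5, 4), which is an upper bound, so this matching is maximum.

Maximum matching: {(1,7), (2,8), (3,6), (4,9)}
Size: 4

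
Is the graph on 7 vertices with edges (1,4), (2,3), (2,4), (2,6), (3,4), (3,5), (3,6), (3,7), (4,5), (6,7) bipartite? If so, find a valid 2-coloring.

Step 1: Attempt 2-coloring using BFS:
  Start at vertex 1, assign color 0
  Color vertex 4 with color 1 (neighbor of 1)
  Color vertex 2 with color 0 (neighbor of 4)
  Color vertex 3 with color 0 (neighbor of 4)
  Color vertex 5 with color 0 (neighbor of 4)

Step 2: Conflict found! Vertices 2 and 3 are adjacent but have the same color.
This means the graph contains an odd cycle.

The graph is NOT bipartite.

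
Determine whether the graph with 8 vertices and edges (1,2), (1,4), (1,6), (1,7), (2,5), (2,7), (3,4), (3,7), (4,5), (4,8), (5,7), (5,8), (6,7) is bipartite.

Step 1: Attempt 2-coloring using BFS:
  Start at vertex 1, assign color 0
  Color vertex 2 with color 1 (neighbor of 1)
  Color vertex 4 with color 1 (neighbor of 1)
  Color vertex 6 with color 1 (neighbor of 1)
  Color vertex 7 with color 1 (neighbor of 1)
  Color vertex 5 with color 0 (neighbor of 2)

Step 2: Conflict found! Vertices 2 and 7 are adjacent but have the same color.
This means the graph contains an odd cycle.

The graph is NOT bipartite.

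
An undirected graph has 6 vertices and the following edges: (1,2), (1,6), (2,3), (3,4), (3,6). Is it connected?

Step 1: Build adjacency list from edges:
  1: 2, 6
  2: 1, 3
  3: 2, 4, 6
  4: 3
  5: (none)
  6: 1, 3

Step 2: Run BFS/DFS from vertex 1:
  Visited: {1, 2, 6, 3, 4}
  Reached 5 of 6 vertices

Step 3: Only 5 of 6 vertices reached. Graph is disconnected.
Connected components: {1, 2, 3, 4, 6}, {5}
Answer: No, the graph is not connected (2 components).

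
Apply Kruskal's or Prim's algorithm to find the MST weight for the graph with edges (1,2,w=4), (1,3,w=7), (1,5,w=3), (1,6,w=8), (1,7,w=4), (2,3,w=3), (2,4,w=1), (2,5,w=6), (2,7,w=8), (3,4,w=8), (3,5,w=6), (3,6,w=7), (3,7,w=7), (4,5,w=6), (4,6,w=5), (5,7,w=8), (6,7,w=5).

Apply Kruskal's algorithm (sort edges by weight, add if no cycle):

Sorted edges by weight:
  (2,4) w=1
  (1,5) w=3
  (2,3) w=3
  (1,2) w=4
  (1,7) w=4
  (4,6) w=5
  (6,7) w=5
  (2,5) w=6
  (3,5) w=6
  (4,5) w=6
  (1,3) w=7
  (3,7) w=7
  (3,6) w=7
  (1,6) w=8
  (2,7) w=8
  (3,4) w=8
  (5,7) w=8

Add edge (2,4) w=1 -- no cycle. Running total: 1
Add edge (1,5) w=3 -- no cycle. Running total: 4
Add edge (2,3) w=3 -- no cycle. Running total: 7
Add edge (1,2) w=4 -- no cycle. Running total: 11
Add edge (1,7) w=4 -- no cycle. Running total: 15
Add edge (4,6) w=5 -- no cycle. Running total: 20

MST edges: (2,4,w=1), (1,5,w=3), (2,3,w=3), (1,2,w=4), (1,7,w=4), (4,6,w=5)
Total MST weight: 1 + 3 + 3 + 4 + 4 + 5 = 20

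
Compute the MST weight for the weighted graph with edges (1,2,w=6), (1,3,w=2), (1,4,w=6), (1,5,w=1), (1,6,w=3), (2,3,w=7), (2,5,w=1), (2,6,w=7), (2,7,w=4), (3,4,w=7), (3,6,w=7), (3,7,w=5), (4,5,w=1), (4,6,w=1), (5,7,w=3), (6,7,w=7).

Apply Kruskal's algorithm (sort edges by weight, add if no cycle):

Sorted edges by weight:
  (1,5) w=1
  (2,5) w=1
  (4,6) w=1
  (4,5) w=1
  (1,3) w=2
  (1,6) w=3
  (5,7) w=3
  (2,7) w=4
  (3,7) w=5
  (1,2) w=6
  (1,4) w=6
  (2,3) w=7
  (2,6) w=7
  (3,4) w=7
  (3,6) w=7
  (6,7) w=7

Add edge (1,5) w=1 -- no cycle. Running total: 1
Add edge (2,5) w=1 -- no cycle. Running total: 2
Add edge (4,6) w=1 -- no cycle. Running total: 3
Add edge (4,5) w=1 -- no cycle. Running total: 4
Add edge (1,3) w=2 -- no cycle. Running total: 6
Skip edge (1,6) w=3 -- would create cycle
Add edge (5,7) w=3 -- no cycle. Running total: 9

MST edges: (1,5,w=1), (2,5,w=1), (4,6,w=1), (4,5,w=1), (1,3,w=2), (5,7,w=3)
Total MST weight: 1 + 1 + 1 + 1 + 2 + 3 = 9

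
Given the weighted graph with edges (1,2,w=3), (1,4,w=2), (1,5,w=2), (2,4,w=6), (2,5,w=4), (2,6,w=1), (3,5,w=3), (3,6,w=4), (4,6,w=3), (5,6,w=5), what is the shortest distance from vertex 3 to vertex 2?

Step 1: Build adjacency list with weights:
  1: 2(w=3), 4(w=2), 5(w=2)
  2: 1(w=3), 4(w=6), 5(w=4), 6(w=1)
  3: 5(w=3), 6(w=4)
  4: 1(w=2), 2(w=6), 6(w=3)
  5: 1(w=2), 2(w=4), 3(w=3), 6(w=5)
  6: 2(w=1), 3(w=4), 4(w=3), 5(w=5)

Step 2: Apply Dijkstra's algorithm from vertex 3:
  Visit vertex 3 (distance=0)
    Update dist[5] = 3
    Update dist[6] = 4
  Visit vertex 5 (distance=3)
    Update dist[1] = 5
    Update dist[2] = 7
  Visit vertex 6 (distance=4)
    Update dist[2] = 5
    Update dist[4] = 7
  Visit vertex 1 (distance=5)
  Visit vertex 2 (distance=5)

Step 3: Shortest path: 3 -> 6 -> 2
Total weight: 4 + 1 = 5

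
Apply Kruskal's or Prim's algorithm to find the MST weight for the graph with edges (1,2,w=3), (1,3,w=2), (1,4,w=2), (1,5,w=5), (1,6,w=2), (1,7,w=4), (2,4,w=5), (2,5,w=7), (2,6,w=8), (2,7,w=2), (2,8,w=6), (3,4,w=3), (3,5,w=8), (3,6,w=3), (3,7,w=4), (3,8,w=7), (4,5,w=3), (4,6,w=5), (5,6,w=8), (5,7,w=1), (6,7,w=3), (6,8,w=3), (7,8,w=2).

Apply Kruskal's algorithm (sort edges by weight, add if no cycle):

Sorted edges by weight:
  (5,7) w=1
  (1,3) w=2
  (1,4) w=2
  (1,6) w=2
  (2,7) w=2
  (7,8) w=2
  (1,2) w=3
  (3,6) w=3
  (3,4) w=3
  (4,5) w=3
  (6,7) w=3
  (6,8) w=3
  (1,7) w=4
  (3,7) w=4
  (1,5) w=5
  (2,4) w=5
  (4,6) w=5
  (2,8) w=6
  (2,5) w=7
  (3,8) w=7
  (2,6) w=8
  (3,5) w=8
  (5,6) w=8

Add edge (5,7) w=1 -- no cycle. Running total: 1
Add edge (1,3) w=2 -- no cycle. Running total: 3
Add edge (1,4) w=2 -- no cycle. Running total: 5
Add edge (1,6) w=2 -- no cycle. Running total: 7
Add edge (2,7) w=2 -- no cycle. Running total: 9
Add edge (7,8) w=2 -- no cycle. Running total: 11
Add edge (1,2) w=3 -- no cycle. Running total: 14

MST edges: (5,7,w=1), (1,3,w=2), (1,4,w=2), (1,6,w=2), (2,7,w=2), (7,8,w=2), (1,2,w=3)
Total MST weight: 1 + 2 + 2 + 2 + 2 + 2 + 3 = 14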